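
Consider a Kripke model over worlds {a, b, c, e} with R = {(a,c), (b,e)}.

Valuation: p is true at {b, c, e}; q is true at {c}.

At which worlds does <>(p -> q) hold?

a: successors {c}; p -> q there: c:T. ✓
b: successors {e}; p -> q there: e:F. ✗
c: no successors, so <>(p -> q) fails. ✗
e: no successors, so <>(p -> q) fails. ✗

{a}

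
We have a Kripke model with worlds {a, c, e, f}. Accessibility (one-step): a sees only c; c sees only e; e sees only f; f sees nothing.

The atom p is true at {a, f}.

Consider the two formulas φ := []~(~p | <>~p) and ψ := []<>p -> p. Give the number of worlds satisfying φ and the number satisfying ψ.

For []~(~p | <>~p):
a: successors {c}; ~(~p | <>~p) there: c:F. ✗
c: successors {e}; ~(~p | <>~p) there: e:F. ✗
e: successors {f}; ~(~p | <>~p) there: f:T. ✓
f: no successors, so []~(~p | <>~p) holds vacuously. ✓
— 2 worlds.
For []<>p -> p:
a: []<>p is F, p is T. ✓
c: []<>p is T, p is F. ✗
e: []<>p is F, p is F. ✓
f: []<>p is T, p is T. ✓
— 3 worlds.

2 and 3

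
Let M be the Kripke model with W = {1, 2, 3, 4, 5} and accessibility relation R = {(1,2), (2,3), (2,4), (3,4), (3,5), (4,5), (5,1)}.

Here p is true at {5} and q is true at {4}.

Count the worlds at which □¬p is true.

1: successors {2}; ¬p there: 2:T. ✓
2: successors {3, 4}; ¬p there: 3:T, 4:T. ✓
3: successors {4, 5}; ¬p there: 4:T, 5:F. ✗
4: successors {5}; ¬p there: 5:F. ✗
5: successors {1}; ¬p there: 1:T. ✓
Satisfying worlds: {1, 2, 5}.

3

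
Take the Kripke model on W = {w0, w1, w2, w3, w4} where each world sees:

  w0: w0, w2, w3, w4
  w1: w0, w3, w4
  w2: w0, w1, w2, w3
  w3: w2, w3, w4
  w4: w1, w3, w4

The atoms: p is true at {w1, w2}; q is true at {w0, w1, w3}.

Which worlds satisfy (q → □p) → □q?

{w0, w1, w3}

w0: q → □p is F, □q is F. ✓
w1: q → □p is F, □q is F. ✓
w2: q → □p is T, □q is F. ✗
w3: q → □p is F, □q is F. ✓
w4: q → □p is T, □q is F. ✗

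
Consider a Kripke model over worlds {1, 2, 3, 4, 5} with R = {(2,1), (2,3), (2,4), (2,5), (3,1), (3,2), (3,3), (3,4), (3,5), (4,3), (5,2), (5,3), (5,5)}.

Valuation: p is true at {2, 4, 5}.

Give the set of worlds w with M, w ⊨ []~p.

{1, 4}

1: no successors, so []~p holds vacuously. ✓
2: successors {1, 3, 4, 5}; ~p there: 1:T, 3:T, 4:F, 5:F. ✗
3: successors {1, 2, 3, 4, 5}; ~p there: 1:T, 2:F, 3:T, 4:F, 5:F. ✗
4: successors {3}; ~p there: 3:T. ✓
5: successors {2, 3, 5}; ~p there: 2:F, 3:T, 5:F. ✗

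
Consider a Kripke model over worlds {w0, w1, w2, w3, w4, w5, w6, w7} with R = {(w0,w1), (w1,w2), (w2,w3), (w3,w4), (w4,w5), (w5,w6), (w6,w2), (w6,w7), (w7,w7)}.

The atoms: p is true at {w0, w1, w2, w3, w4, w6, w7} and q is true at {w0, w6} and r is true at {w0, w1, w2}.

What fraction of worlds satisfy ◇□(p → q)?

1/4

w0: successors {w1}; □(p → q) there: w1:F. ✗
w1: successors {w2}; □(p → q) there: w2:F. ✗
w2: successors {w3}; □(p → q) there: w3:F. ✗
w3: successors {w4}; □(p → q) there: w4:T. ✓
w4: successors {w5}; □(p → q) there: w5:T. ✓
w5: successors {w6}; □(p → q) there: w6:F. ✗
w6: successors {w2, w7}; □(p → q) there: w2:F, w7:F. ✗
w7: successors {w7}; □(p → q) there: w7:F. ✗
That's 2 of 8 worlds, so 2/8 = 1/4.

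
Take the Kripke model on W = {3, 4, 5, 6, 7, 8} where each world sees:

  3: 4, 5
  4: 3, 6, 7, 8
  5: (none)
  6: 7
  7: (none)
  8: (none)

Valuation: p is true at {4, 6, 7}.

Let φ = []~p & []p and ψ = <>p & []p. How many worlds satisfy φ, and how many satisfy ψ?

For []~p & []p:
3: []~p is F, []p is F. ✗
4: []~p is F, []p is F. ✗
5: []~p is T, []p is T. ✓
6: []~p is F, []p is T. ✗
7: []~p is T, []p is T. ✓
8: []~p is T, []p is T. ✓
— 3 worlds.
For <>p & []p:
3: <>p is T, []p is F. ✗
4: <>p is T, []p is F. ✗
5: <>p is F, []p is T. ✗
6: <>p is T, []p is T. ✓
7: <>p is F, []p is T. ✗
8: <>p is F, []p is T. ✗
— 1 world.

3 and 1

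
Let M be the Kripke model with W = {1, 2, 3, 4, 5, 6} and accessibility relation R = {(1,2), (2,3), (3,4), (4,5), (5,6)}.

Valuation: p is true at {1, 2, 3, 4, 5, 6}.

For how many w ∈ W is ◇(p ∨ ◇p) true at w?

1: successors {2}; p ∨ ◇p there: 2:T. ✓
2: successors {3}; p ∨ ◇p there: 3:T. ✓
3: successors {4}; p ∨ ◇p there: 4:T. ✓
4: successors {5}; p ∨ ◇p there: 5:T. ✓
5: successors {6}; p ∨ ◇p there: 6:T. ✓
6: no successors, so ◇(p ∨ ◇p) fails. ✗
Satisfying worlds: {1, 2, 3, 4, 5}.

5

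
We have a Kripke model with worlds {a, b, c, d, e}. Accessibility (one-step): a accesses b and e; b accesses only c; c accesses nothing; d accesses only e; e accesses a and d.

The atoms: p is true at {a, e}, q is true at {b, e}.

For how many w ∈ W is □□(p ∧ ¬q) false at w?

3

a: successors {b, e}; □(p ∧ ¬q) there: b:F, e:F. ✗
b: successors {c}; □(p ∧ ¬q) there: c:T. ✓
c: no successors, so □□(p ∧ ¬q) holds vacuously. ✓
d: successors {e}; □(p ∧ ¬q) there: e:F. ✗
e: successors {a, d}; □(p ∧ ¬q) there: a:F, d:F. ✗
Satisfying worlds: {b, c}.
So □□(p ∧ ¬q) fails at the other 3 worlds.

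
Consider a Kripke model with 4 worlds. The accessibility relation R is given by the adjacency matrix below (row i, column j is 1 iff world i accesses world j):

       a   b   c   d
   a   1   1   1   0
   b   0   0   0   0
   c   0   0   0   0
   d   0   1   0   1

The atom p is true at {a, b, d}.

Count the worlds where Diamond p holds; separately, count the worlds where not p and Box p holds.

For Diamond p:
a: successors {a, b, c}; p there: a:T, b:T, c:F. ✓
b: no successors, so Diamond p fails. ✗
c: no successors, so Diamond p fails. ✗
d: successors {b, d}; p there: b:T, d:T. ✓
— 2 worlds.
For not p and Box p:
a: not p is F, Box p is F. ✗
b: not p is F, Box p is T. ✗
c: not p is T, Box p is T. ✓
d: not p is F, Box p is T. ✗
— 1 world.

2 and 1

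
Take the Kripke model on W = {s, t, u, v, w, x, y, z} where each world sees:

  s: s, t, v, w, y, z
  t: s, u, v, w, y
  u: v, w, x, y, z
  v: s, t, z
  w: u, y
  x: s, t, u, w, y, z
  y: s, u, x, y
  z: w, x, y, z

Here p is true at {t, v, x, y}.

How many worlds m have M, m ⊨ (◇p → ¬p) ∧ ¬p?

s: ◇p → ¬p is T, ¬p is T. ✓
t: ◇p → ¬p is F, ¬p is F. ✗
u: ◇p → ¬p is T, ¬p is T. ✓
v: ◇p → ¬p is F, ¬p is F. ✗
w: ◇p → ¬p is T, ¬p is T. ✓
x: ◇p → ¬p is F, ¬p is F. ✗
y: ◇p → ¬p is F, ¬p is F. ✗
z: ◇p → ¬p is T, ¬p is T. ✓
Satisfying worlds: {s, u, w, z}.

4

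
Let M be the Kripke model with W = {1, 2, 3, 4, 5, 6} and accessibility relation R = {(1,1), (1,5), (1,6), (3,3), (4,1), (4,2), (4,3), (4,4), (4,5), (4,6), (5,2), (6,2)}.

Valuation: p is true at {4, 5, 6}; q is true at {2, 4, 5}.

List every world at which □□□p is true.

1: successors {1, 5, 6}; □□p there: 1:F, 5:T, 6:T. ✗
2: no successors, so □□□p holds vacuously. ✓
3: successors {3}; □□p there: 3:F. ✗
4: successors {1, 2, 3, 4, 5, 6}; □□p there: 1:F, 2:T, 3:F, 4:F, 5:T, 6:T. ✗
5: successors {2}; □□p there: 2:T. ✓
6: successors {2}; □□p there: 2:T. ✓

{2, 5, 6}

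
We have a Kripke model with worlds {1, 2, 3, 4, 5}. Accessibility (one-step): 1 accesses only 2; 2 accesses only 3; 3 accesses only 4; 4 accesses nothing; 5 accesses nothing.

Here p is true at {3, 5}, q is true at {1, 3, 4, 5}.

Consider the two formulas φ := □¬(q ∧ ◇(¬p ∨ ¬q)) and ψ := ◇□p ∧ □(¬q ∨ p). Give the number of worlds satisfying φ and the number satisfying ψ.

For □¬(q ∧ ◇(¬p ∨ ¬q)):
1: successors {2}; ¬(q ∧ ◇(¬p ∨ ¬q)) there: 2:T. ✓
2: successors {3}; ¬(q ∧ ◇(¬p ∨ ¬q)) there: 3:F. ✗
3: successors {4}; ¬(q ∧ ◇(¬p ∨ ¬q)) there: 4:T. ✓
4: no successors, so □¬(q ∧ ◇(¬p ∨ ¬q)) holds vacuously. ✓
5: no successors, so □¬(q ∧ ◇(¬p ∨ ¬q)) holds vacuously. ✓
— 4 worlds.
For ◇□p ∧ □(¬q ∨ p):
1: ◇□p is T, □(¬q ∨ p) is T. ✓
2: ◇□p is F, □(¬q ∨ p) is T. ✗
3: ◇□p is T, □(¬q ∨ p) is F. ✗
4: ◇□p is F, □(¬q ∨ p) is T. ✗
5: ◇□p is F, □(¬q ∨ p) is T. ✗
— 1 world.

4 and 1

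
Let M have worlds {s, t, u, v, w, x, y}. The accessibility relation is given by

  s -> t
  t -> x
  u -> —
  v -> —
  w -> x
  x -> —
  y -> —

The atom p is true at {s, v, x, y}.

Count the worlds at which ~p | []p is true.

s: ~p is F, []p is F. ✗
t: ~p is T, []p is T. ✓
u: ~p is T, []p is T. ✓
v: ~p is F, []p is T. ✓
w: ~p is T, []p is T. ✓
x: ~p is F, []p is T. ✓
y: ~p is F, []p is T. ✓
Satisfying worlds: {t, u, v, w, x, y}.

6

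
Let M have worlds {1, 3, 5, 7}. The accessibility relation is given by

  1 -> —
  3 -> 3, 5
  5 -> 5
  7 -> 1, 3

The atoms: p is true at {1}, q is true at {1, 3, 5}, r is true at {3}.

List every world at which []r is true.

1: no successors, so []r holds vacuously. ✓
3: successors {3, 5}; r there: 3:T, 5:F. ✗
5: successors {5}; r there: 5:F. ✗
7: successors {1, 3}; r there: 1:F, 3:T. ✗

{1}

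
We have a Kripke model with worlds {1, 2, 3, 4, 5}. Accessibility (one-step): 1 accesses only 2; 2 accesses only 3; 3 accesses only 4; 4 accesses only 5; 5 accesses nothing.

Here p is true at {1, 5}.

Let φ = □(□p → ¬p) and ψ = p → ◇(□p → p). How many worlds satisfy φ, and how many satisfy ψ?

For □(□p → ¬p):
1: successors {2}; □p → ¬p there: 2:T. ✓
2: successors {3}; □p → ¬p there: 3:T. ✓
3: successors {4}; □p → ¬p there: 4:T. ✓
4: successors {5}; □p → ¬p there: 5:F. ✗
5: no successors, so □(□p → ¬p) holds vacuously. ✓
— 4 worlds.
For p → ◇(□p → p):
1: p is T, ◇(□p → p) is T. ✓
2: p is F, ◇(□p → p) is T. ✓
3: p is F, ◇(□p → p) is F. ✓
4: p is F, ◇(□p → p) is T. ✓
5: p is T, ◇(□p → p) is F. ✗
— 4 worlds.

4 and 4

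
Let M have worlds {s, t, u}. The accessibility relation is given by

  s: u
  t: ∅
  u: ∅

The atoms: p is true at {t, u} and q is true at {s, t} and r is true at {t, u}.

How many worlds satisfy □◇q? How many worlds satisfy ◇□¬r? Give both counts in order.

For □◇q:
s: successors {u}; ◇q there: u:F. ✗
t: no successors, so □◇q holds vacuously. ✓
u: no successors, so □◇q holds vacuously. ✓
— 2 worlds.
For ◇□¬r:
s: successors {u}; □¬r there: u:T. ✓
t: no successors, so ◇□¬r fails. ✗
u: no successors, so ◇□¬r fails. ✗
— 1 world.

2 and 1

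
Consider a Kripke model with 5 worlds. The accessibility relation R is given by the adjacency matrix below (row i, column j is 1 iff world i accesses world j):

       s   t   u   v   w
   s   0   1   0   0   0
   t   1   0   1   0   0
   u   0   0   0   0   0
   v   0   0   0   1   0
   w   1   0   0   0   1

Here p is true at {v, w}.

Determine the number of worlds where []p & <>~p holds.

0

s: []p is F, <>~p is T. ✗
t: []p is F, <>~p is T. ✗
u: []p is T, <>~p is F. ✗
v: []p is T, <>~p is F. ✗
w: []p is F, <>~p is T. ✗
Satisfying worlds: ∅.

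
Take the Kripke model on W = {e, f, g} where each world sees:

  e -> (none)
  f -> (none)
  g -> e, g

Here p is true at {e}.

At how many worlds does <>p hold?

e: no successors, so <>p fails. ✗
f: no successors, so <>p fails. ✗
g: successors {e, g}; p there: e:T, g:F. ✓
Satisfying worlds: {g}.

1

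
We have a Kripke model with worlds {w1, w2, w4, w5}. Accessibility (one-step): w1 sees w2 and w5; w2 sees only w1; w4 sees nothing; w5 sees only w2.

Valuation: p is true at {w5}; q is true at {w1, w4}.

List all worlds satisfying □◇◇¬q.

{w2, w4, w5}

w1: successors {w2, w5}; ◇◇¬q there: w2:T, w5:F. ✗
w2: successors {w1}; ◇◇¬q there: w1:T. ✓
w4: no successors, so □◇◇¬q holds vacuously. ✓
w5: successors {w2}; ◇◇¬q there: w2:T. ✓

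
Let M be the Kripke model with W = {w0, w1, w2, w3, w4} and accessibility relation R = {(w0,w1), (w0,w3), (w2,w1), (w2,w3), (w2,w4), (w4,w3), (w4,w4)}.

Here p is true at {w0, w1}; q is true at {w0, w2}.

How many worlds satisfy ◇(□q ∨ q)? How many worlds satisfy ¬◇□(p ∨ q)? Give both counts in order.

For ◇(□q ∨ q):
w0: successors {w1, w3}; □q ∨ q there: w1:T, w3:T. ✓
w1: no successors, so ◇(□q ∨ q) fails. ✗
w2: successors {w1, w3, w4}; □q ∨ q there: w1:T, w3:T, w4:F. ✓
w3: no successors, so ◇(□q ∨ q) fails. ✗
w4: successors {w3, w4}; □q ∨ q there: w3:T, w4:F. ✓
— 3 worlds.
For ¬◇□(p ∨ q):
w0: ◇□(p ∨ q) is T. ✗
w1: ◇□(p ∨ q) is F. ✓
w2: ◇□(p ∨ q) is T. ✗
w3: ◇□(p ∨ q) is F. ✓
w4: ◇□(p ∨ q) is T. ✗
— 2 worlds.

3 and 2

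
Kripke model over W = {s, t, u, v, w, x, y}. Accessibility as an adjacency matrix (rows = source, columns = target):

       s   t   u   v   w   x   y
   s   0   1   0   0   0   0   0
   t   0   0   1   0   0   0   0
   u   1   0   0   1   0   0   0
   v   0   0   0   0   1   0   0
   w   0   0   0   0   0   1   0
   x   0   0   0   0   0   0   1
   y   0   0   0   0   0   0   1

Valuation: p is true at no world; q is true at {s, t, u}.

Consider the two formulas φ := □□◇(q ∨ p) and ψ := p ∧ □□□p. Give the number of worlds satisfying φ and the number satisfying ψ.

For □□◇(q ∨ p):
s: successors {t}; □◇(q ∨ p) there: t:T. ✓
t: successors {u}; □◇(q ∨ p) there: u:F. ✗
u: successors {s, v}; □◇(q ∨ p) there: s:T, v:F. ✗
v: successors {w}; □◇(q ∨ p) there: w:F. ✗
w: successors {x}; □◇(q ∨ p) there: x:F. ✗
x: successors {y}; □◇(q ∨ p) there: y:F. ✗
y: successors {y}; □◇(q ∨ p) there: y:F. ✗
— 1 world.
For p ∧ □□□p:
s: p is F, □□□p is F. ✗
t: p is F, □□□p is F. ✗
u: p is F, □□□p is F. ✗
v: p is F, □□□p is F. ✗
w: p is F, □□□p is F. ✗
x: p is F, □□□p is F. ✗
y: p is F, □□□p is F. ✗
— 0 worlds.

1 and 0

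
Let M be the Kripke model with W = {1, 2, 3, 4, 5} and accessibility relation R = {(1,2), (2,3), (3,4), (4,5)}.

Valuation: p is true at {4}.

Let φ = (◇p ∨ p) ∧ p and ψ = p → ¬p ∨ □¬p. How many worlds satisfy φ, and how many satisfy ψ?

For (◇p ∨ p) ∧ p:
1: ◇p ∨ p is F, p is F. ✗
2: ◇p ∨ p is F, p is F. ✗
3: ◇p ∨ p is T, p is F. ✗
4: ◇p ∨ p is T, p is T. ✓
5: ◇p ∨ p is F, p is F. ✗
— 1 world.
For p → ¬p ∨ □¬p:
1: p is F, ¬p ∨ □¬p is T. ✓
2: p is F, ¬p ∨ □¬p is T. ✓
3: p is F, ¬p ∨ □¬p is T. ✓
4: p is T, ¬p ∨ □¬p is T. ✓
5: p is F, ¬p ∨ □¬p is T. ✓
— 5 worlds.

1 and 5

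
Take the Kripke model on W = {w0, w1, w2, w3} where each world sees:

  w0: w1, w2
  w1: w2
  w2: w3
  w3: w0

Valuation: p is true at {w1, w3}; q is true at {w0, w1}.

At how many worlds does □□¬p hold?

1

w0: successors {w1, w2}; □¬p there: w1:T, w2:F. ✗
w1: successors {w2}; □¬p there: w2:F. ✗
w2: successors {w3}; □¬p there: w3:T. ✓
w3: successors {w0}; □¬p there: w0:F. ✗
Satisfying worlds: {w2}.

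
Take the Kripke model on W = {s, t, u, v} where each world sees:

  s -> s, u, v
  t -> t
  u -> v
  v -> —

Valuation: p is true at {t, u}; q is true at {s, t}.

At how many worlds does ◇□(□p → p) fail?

1

s: successors {s, u, v}; □(□p → p) there: s:F, u:F, v:T. ✓
t: successors {t}; □(□p → p) there: t:T. ✓
u: successors {v}; □(□p → p) there: v:T. ✓
v: no successors, so ◇□(□p → p) fails. ✗
Satisfying worlds: {s, t, u}.
So ◇□(□p → p) fails at the other 1 world.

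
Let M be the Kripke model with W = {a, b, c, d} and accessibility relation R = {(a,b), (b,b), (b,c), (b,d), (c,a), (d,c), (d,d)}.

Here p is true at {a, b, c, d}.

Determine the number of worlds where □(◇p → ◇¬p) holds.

0

a: successors {b}; ◇p → ◇¬p there: b:F. ✗
b: successors {b, c, d}; ◇p → ◇¬p there: b:F, c:F, d:F. ✗
c: successors {a}; ◇p → ◇¬p there: a:F. ✗
d: successors {c, d}; ◇p → ◇¬p there: c:F, d:F. ✗
Satisfying worlds: ∅.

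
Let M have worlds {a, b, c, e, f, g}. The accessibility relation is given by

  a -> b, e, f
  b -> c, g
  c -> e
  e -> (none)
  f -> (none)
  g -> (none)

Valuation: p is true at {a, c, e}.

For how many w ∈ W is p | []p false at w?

1

a: p is T, []p is F. ✓
b: p is F, []p is F. ✗
c: p is T, []p is T. ✓
e: p is T, []p is T. ✓
f: p is F, []p is T. ✓
g: p is F, []p is T. ✓
Satisfying worlds: {a, c, e, f, g}.
So p | []p fails at the other 1 world.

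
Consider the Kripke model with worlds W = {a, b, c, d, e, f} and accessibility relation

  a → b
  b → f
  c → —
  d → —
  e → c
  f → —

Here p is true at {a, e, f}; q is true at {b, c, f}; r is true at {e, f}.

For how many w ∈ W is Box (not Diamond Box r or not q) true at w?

a: successors {b}; not Diamond Box r or not q there: b:F. ✗
b: successors {f}; not Diamond Box r or not q there: f:T. ✓
c: no successors, so Box (not Diamond Box r or not q) holds vacuously. ✓
d: no successors, so Box (not Diamond Box r or not q) holds vacuously. ✓
e: successors {c}; not Diamond Box r or not q there: c:T. ✓
f: no successors, so Box (not Diamond Box r or not q) holds vacuously. ✓
Satisfying worlds: {b, c, d, e, f}.

5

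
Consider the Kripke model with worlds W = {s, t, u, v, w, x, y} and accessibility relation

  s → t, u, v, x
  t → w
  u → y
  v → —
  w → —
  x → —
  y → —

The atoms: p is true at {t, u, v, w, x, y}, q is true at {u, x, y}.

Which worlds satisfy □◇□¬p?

s: successors {t, u, v, x}; ◇□¬p there: t:T, u:T, v:F, x:F. ✗
t: successors {w}; ◇□¬p there: w:F. ✗
u: successors {y}; ◇□¬p there: y:F. ✗
v: no successors, so □◇□¬p holds vacuously. ✓
w: no successors, so □◇□¬p holds vacuously. ✓
x: no successors, so □◇□¬p holds vacuously. ✓
y: no successors, so □◇□¬p holds vacuously. ✓

{v, w, x, y}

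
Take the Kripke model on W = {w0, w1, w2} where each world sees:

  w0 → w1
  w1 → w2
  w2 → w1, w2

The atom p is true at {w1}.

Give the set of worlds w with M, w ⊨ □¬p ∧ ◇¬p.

w0: □¬p is F, ◇¬p is F. ✗
w1: □¬p is T, ◇¬p is T. ✓
w2: □¬p is F, ◇¬p is T. ✗

{w1}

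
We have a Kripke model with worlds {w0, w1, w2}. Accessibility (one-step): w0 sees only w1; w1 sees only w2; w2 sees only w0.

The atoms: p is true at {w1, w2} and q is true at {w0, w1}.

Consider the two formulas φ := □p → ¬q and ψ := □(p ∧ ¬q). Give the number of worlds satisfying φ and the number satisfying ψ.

For □p → ¬q:
w0: □p is T, ¬q is F. ✗
w1: □p is T, ¬q is F. ✗
w2: □p is F, ¬q is T. ✓
— 1 world.
For □(p ∧ ¬q):
w0: successors {w1}; p ∧ ¬q there: w1:F. ✗
w1: successors {w2}; p ∧ ¬q there: w2:T. ✓
w2: successors {w0}; p ∧ ¬q there: w0:F. ✗
— 1 world.

1 and 1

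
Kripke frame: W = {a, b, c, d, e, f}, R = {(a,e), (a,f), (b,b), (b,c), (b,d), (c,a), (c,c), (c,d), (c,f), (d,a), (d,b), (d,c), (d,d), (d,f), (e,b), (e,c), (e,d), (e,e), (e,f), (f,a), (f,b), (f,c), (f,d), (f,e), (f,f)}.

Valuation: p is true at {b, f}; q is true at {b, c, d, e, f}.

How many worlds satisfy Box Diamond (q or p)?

6

a: successors {e, f}; Diamond (q or p) there: e:T, f:T. ✓
b: successors {b, c, d}; Diamond (q or p) there: b:T, c:T, d:T. ✓
c: successors {a, c, d, f}; Diamond (q or p) there: a:T, c:T, d:T, f:T. ✓
d: successors {a, b, c, d, f}; Diamond (q or p) there: a:T, b:T, c:T, d:T, f:T. ✓
e: successors {b, c, d, e, f}; Diamond (q or p) there: b:T, c:T, d:T, e:T, f:T. ✓
f: successors {a, b, c, d, e, f}; Diamond (q or p) there: a:T, b:T, c:T, d:T, e:T, f:T. ✓
Satisfying worlds: {a, b, c, d, e, f}.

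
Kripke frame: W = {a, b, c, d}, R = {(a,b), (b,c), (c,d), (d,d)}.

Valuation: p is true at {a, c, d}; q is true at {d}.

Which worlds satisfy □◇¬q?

a: successors {b}; ◇¬q there: b:T. ✓
b: successors {c}; ◇¬q there: c:F. ✗
c: successors {d}; ◇¬q there: d:F. ✗
d: successors {d}; ◇¬q there: d:F. ✗

{a}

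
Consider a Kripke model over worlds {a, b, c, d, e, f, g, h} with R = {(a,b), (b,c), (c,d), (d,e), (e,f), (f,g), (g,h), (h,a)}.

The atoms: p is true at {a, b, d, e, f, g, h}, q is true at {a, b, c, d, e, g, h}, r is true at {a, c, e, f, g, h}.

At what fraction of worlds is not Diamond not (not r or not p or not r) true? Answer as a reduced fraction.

a: Diamond not (not r or not p or not r) is F. ✓
b: Diamond not (not r or not p or not r) is F. ✓
c: Diamond not (not r or not p or not r) is F. ✓
d: Diamond not (not r or not p or not r) is T. ✗
e: Diamond not (not r or not p or not r) is T. ✗
f: Diamond not (not r or not p or not r) is T. ✗
g: Diamond not (not r or not p or not r) is T. ✗
h: Diamond not (not r or not p or not r) is T. ✗
That's 3 of 8 worlds, so 3/8.

3/8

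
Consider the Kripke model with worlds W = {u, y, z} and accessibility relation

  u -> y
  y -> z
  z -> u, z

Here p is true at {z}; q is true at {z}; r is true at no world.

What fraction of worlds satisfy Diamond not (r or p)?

2/3

u: successors {y}; not (r or p) there: y:T. ✓
y: successors {z}; not (r or p) there: z:F. ✗
z: successors {u, z}; not (r or p) there: u:T, z:F. ✓
That's 2 of 3 worlds, so 2/3.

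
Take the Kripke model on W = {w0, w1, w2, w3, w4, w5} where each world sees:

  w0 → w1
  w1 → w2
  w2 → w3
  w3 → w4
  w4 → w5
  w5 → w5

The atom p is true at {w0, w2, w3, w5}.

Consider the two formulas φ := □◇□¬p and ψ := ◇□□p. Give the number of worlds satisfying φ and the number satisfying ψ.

For □◇□¬p:
w0: successors {w1}; ◇□¬p there: w1:F. ✗
w1: successors {w2}; ◇□¬p there: w2:T. ✓
w2: successors {w3}; ◇□¬p there: w3:F. ✗
w3: successors {w4}; ◇□¬p there: w4:F. ✗
w4: successors {w5}; ◇□¬p there: w5:F. ✗
w5: successors {w5}; ◇□¬p there: w5:F. ✗
— 1 world.
For ◇□□p:
w0: successors {w1}; □□p there: w1:T. ✓
w1: successors {w2}; □□p there: w2:F. ✗
w2: successors {w3}; □□p there: w3:T. ✓
w3: successors {w4}; □□p there: w4:T. ✓
w4: successors {w5}; □□p there: w5:T. ✓
w5: successors {w5}; □□p there: w5:T. ✓
— 5 worlds.

1 and 5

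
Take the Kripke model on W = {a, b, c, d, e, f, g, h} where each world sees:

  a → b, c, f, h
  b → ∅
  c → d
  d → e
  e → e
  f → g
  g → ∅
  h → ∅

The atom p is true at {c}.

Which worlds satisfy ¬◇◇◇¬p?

{b, f, g, h}

a: ◇◇◇¬p is T. ✗
b: ◇◇◇¬p is F. ✓
c: ◇◇◇¬p is T. ✗
d: ◇◇◇¬p is T. ✗
e: ◇◇◇¬p is T. ✗
f: ◇◇◇¬p is F. ✓
g: ◇◇◇¬p is F. ✓
h: ◇◇◇¬p is F. ✓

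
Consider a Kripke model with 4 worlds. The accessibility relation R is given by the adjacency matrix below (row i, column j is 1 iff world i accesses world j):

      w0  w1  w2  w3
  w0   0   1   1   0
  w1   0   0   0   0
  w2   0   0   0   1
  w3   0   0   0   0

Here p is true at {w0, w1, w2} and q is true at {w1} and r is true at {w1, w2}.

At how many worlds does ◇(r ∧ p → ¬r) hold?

w0: successors {w1, w2}; r ∧ p → ¬r there: w1:F, w2:F. ✗
w1: no successors, so ◇(r ∧ p → ¬r) fails. ✗
w2: successors {w3}; r ∧ p → ¬r there: w3:T. ✓
w3: no successors, so ◇(r ∧ p → ¬r) fails. ✗
Satisfying worlds: {w2}.

1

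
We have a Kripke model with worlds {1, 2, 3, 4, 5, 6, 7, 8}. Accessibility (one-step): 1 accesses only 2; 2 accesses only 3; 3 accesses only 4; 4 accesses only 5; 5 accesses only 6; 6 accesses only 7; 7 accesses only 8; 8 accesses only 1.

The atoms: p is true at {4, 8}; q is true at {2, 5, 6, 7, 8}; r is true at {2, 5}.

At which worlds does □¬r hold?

1: successors {2}; ¬r there: 2:F. ✗
2: successors {3}; ¬r there: 3:T. ✓
3: successors {4}; ¬r there: 4:T. ✓
4: successors {5}; ¬r there: 5:F. ✗
5: successors {6}; ¬r there: 6:T. ✓
6: successors {7}; ¬r there: 7:T. ✓
7: successors {8}; ¬r there: 8:T. ✓
8: successors {1}; ¬r there: 1:T. ✓

{2, 3, 5, 6, 7, 8}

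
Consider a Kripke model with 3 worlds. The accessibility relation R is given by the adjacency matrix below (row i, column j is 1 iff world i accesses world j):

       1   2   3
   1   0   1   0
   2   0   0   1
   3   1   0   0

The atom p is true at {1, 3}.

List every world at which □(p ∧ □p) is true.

{2}

1: successors {2}; p ∧ □p there: 2:F. ✗
2: successors {3}; p ∧ □p there: 3:T. ✓
3: successors {1}; p ∧ □p there: 1:F. ✗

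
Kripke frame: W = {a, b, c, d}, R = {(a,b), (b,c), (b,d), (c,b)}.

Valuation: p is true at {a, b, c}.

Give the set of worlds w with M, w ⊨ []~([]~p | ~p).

{a, c, d}

a: successors {b}; ~([]~p | ~p) there: b:T. ✓
b: successors {c, d}; ~([]~p | ~p) there: c:T, d:F. ✗
c: successors {b}; ~([]~p | ~p) there: b:T. ✓
d: no successors, so []~([]~p | ~p) holds vacuously. ✓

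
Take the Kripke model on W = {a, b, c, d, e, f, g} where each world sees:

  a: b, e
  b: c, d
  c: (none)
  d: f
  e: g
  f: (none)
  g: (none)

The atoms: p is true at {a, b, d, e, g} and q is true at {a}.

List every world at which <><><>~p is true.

{a}

a: successors {b, e}; <><>~p there: b:T, e:F. ✓
b: successors {c, d}; <><>~p there: c:F, d:F. ✗
c: no successors, so <><><>~p fails. ✗
d: successors {f}; <><>~p there: f:F. ✗
e: successors {g}; <><>~p there: g:F. ✗
f: no successors, so <><><>~p fails. ✗
g: no successors, so <><><>~p fails. ✗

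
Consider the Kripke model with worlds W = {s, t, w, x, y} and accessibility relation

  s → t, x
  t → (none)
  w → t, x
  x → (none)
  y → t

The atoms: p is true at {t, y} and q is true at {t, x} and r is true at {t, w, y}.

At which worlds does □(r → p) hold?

{s, t, w, x, y}

s: successors {t, x}; r → p there: t:T, x:T. ✓
t: no successors, so □(r → p) holds vacuously. ✓
w: successors {t, x}; r → p there: t:T, x:T. ✓
x: no successors, so □(r → p) holds vacuously. ✓
y: successors {t}; r → p there: t:T. ✓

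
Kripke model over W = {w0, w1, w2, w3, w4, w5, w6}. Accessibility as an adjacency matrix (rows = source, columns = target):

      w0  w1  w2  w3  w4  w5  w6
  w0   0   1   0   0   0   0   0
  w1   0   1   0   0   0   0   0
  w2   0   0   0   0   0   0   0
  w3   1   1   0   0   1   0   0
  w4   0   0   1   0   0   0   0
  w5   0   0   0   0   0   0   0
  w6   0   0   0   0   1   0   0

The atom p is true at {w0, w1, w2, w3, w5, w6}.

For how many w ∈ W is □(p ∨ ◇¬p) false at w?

2

w0: successors {w1}; p ∨ ◇¬p there: w1:T. ✓
w1: successors {w1}; p ∨ ◇¬p there: w1:T. ✓
w2: no successors, so □(p ∨ ◇¬p) holds vacuously. ✓
w3: successors {w0, w1, w4}; p ∨ ◇¬p there: w0:T, w1:T, w4:F. ✗
w4: successors {w2}; p ∨ ◇¬p there: w2:T. ✓
w5: no successors, so □(p ∨ ◇¬p) holds vacuously. ✓
w6: successors {w4}; p ∨ ◇¬p there: w4:F. ✗
Satisfying worlds: {w0, w1, w2, w4, w5}.
So □(p ∨ ◇¬p) fails at the other 2 worlds.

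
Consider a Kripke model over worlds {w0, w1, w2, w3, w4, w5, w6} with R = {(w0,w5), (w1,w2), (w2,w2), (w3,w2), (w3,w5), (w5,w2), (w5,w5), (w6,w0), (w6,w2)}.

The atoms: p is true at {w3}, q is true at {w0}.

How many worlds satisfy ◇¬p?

w0: successors {w5}; ¬p there: w5:T. ✓
w1: successors {w2}; ¬p there: w2:T. ✓
w2: successors {w2}; ¬p there: w2:T. ✓
w3: successors {w2, w5}; ¬p there: w2:T, w5:T. ✓
w4: no successors, so ◇¬p fails. ✗
w5: successors {w2, w5}; ¬p there: w2:T, w5:T. ✓
w6: successors {w0, w2}; ¬p there: w0:T, w2:T. ✓
Satisfying worlds: {w0, w1, w2, w3, w5, w6}.

6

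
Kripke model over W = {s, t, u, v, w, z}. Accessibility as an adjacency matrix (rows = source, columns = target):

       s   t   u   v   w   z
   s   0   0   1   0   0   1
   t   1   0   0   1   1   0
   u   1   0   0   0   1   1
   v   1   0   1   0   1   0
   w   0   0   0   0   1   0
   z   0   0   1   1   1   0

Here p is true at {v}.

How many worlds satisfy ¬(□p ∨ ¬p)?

s: □p ∨ ¬p is T. ✗
t: □p ∨ ¬p is T. ✗
u: □p ∨ ¬p is T. ✗
v: □p ∨ ¬p is F. ✓
w: □p ∨ ¬p is T. ✗
z: □p ∨ ¬p is T. ✗
Satisfying worlds: {v}.

1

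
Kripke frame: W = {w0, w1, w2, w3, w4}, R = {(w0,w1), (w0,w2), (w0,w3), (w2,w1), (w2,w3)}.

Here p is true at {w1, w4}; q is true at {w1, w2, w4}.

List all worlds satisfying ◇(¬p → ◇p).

{w0, w2}

w0: successors {w1, w2, w3}; ¬p → ◇p there: w1:T, w2:T, w3:F. ✓
w1: no successors, so ◇(¬p → ◇p) fails. ✗
w2: successors {w1, w3}; ¬p → ◇p there: w1:T, w3:F. ✓
w3: no successors, so ◇(¬p → ◇p) fails. ✗
w4: no successors, so ◇(¬p → ◇p) fails. ✗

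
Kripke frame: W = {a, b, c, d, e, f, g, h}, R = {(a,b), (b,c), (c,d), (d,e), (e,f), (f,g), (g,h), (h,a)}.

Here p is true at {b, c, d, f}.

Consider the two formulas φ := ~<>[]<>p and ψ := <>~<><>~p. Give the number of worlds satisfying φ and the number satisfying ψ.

4 and 4

For ~<>[]<>p:
a: <>[]<>p is T. ✗
b: <>[]<>p is F. ✓
c: <>[]<>p is T. ✗
d: <>[]<>p is F. ✓
e: <>[]<>p is F. ✓
f: <>[]<>p is F. ✓
g: <>[]<>p is T. ✗
h: <>[]<>p is T. ✗
— 4 worlds.
For <>~<><>~p:
a: successors {b}; ~<><>~p there: b:T. ✓
b: successors {c}; ~<><>~p there: c:F. ✗
c: successors {d}; ~<><>~p there: d:T. ✓
d: successors {e}; ~<><>~p there: e:F. ✗
e: successors {f}; ~<><>~p there: f:F. ✗
f: successors {g}; ~<><>~p there: g:F. ✗
g: successors {h}; ~<><>~p there: h:T. ✓
h: successors {a}; ~<><>~p there: a:T. ✓
— 4 worlds.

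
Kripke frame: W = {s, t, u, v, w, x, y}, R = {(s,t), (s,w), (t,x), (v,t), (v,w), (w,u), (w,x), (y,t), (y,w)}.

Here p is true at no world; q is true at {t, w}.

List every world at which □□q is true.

s: successors {t, w}; □q there: t:F, w:F. ✗
t: successors {x}; □q there: x:T. ✓
u: no successors, so □□q holds vacuously. ✓
v: successors {t, w}; □q there: t:F, w:F. ✗
w: successors {u, x}; □q there: u:T, x:T. ✓
x: no successors, so □□q holds vacuously. ✓
y: successors {t, w}; □q there: t:F, w:F. ✗

{t, u, w, x}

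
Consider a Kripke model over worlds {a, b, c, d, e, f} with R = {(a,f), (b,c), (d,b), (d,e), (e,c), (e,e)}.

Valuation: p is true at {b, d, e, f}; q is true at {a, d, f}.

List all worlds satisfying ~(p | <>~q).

a: p | <>~q is F. ✓
b: p | <>~q is T. ✗
c: p | <>~q is F. ✓
d: p | <>~q is T. ✗
e: p | <>~q is T. ✗
f: p | <>~q is T. ✗

{a, c}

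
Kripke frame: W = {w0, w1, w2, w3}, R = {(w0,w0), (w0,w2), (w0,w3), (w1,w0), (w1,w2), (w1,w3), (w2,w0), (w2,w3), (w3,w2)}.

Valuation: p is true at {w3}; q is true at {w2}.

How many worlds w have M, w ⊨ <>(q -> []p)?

3

w0: successors {w0, w2, w3}; q -> []p there: w0:T, w2:F, w3:T. ✓
w1: successors {w0, w2, w3}; q -> []p there: w0:T, w2:F, w3:T. ✓
w2: successors {w0, w3}; q -> []p there: w0:T, w3:T. ✓
w3: successors {w2}; q -> []p there: w2:F. ✗
Satisfying worlds: {w0, w1, w2}.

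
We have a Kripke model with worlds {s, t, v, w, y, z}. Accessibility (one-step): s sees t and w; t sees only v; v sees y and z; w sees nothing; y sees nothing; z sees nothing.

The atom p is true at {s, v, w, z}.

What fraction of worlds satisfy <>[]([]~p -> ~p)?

s: successors {t, w}; []([]~p -> ~p) there: t:T, w:T. ✓
t: successors {v}; []([]~p -> ~p) there: v:F. ✗
v: successors {y, z}; []([]~p -> ~p) there: y:T, z:T. ✓
w: no successors, so <>[]([]~p -> ~p) fails. ✗
y: no successors, so <>[]([]~p -> ~p) fails. ✗
z: no successors, so <>[]([]~p -> ~p) fails. ✗
That's 2 of 6 worlds, so 2/6 = 1/3.

1/3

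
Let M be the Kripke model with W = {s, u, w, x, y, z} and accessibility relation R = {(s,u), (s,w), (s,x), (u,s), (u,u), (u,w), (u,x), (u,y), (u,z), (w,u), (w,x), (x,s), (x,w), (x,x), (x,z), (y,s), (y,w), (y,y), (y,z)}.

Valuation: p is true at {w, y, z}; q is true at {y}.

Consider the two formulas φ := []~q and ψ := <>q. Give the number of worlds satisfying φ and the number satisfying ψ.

For []~q:
s: successors {u, w, x}; ~q there: u:T, w:T, x:T. ✓
u: successors {s, u, w, x, y, z}; ~q there: s:T, u:T, w:T, x:T, y:F, z:T. ✗
w: successors {u, x}; ~q there: u:T, x:T. ✓
x: successors {s, w, x, z}; ~q there: s:T, w:T, x:T, z:T. ✓
y: successors {s, w, y, z}; ~q there: s:T, w:T, y:F, z:T. ✗
z: no successors, so []~q holds vacuously. ✓
— 4 worlds.
For <>q:
s: successors {u, w, x}; q there: u:F, w:F, x:F. ✗
u: successors {s, u, w, x, y, z}; q there: s:F, u:F, w:F, x:F, y:T, z:F. ✓
w: successors {u, x}; q there: u:F, x:F. ✗
x: successors {s, w, x, z}; q there: s:F, w:F, x:F, z:F. ✗
y: successors {s, w, y, z}; q there: s:F, w:F, y:T, z:F. ✓
z: no successors, so <>q fails. ✗
— 2 worlds.

4 and 2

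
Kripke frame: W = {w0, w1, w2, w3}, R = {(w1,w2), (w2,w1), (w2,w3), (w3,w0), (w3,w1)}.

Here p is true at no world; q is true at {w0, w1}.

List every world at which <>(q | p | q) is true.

{w2, w3}

w0: no successors, so <>(q | p | q) fails. ✗
w1: successors {w2}; q | p | q there: w2:F. ✗
w2: successors {w1, w3}; q | p | q there: w1:T, w3:F. ✓
w3: successors {w0, w1}; q | p | q there: w0:T, w1:T. ✓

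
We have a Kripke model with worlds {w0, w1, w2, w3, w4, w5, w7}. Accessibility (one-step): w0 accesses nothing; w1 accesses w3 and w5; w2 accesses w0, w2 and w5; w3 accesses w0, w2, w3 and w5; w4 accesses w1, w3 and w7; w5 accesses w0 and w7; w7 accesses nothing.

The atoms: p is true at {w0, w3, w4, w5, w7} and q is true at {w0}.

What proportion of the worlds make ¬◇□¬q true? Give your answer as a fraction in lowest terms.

3/7

w0: ◇□¬q is F. ✓
w1: ◇□¬q is F. ✓
w2: ◇□¬q is T. ✗
w3: ◇□¬q is T. ✗
w4: ◇□¬q is T. ✗
w5: ◇□¬q is T. ✗
w7: ◇□¬q is F. ✓
That's 3 of 7 worlds, so 3/7.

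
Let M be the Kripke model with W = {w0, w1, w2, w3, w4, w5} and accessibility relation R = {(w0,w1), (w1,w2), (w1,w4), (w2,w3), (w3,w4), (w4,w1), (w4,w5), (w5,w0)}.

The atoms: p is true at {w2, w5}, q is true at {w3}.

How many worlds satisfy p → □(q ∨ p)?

5

w0: p is F, □(q ∨ p) is F. ✓
w1: p is F, □(q ∨ p) is F. ✓
w2: p is T, □(q ∨ p) is T. ✓
w3: p is F, □(q ∨ p) is F. ✓
w4: p is F, □(q ∨ p) is F. ✓
w5: p is T, □(q ∨ p) is F. ✗
Satisfying worlds: {w0, w1, w2, w3, w4}.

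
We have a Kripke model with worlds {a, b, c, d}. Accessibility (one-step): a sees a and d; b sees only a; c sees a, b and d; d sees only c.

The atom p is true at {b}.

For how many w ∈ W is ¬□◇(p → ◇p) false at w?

4

a: □◇(p → ◇p) is T. ✗
b: □◇(p → ◇p) is T. ✗
c: □◇(p → ◇p) is T. ✗
d: □◇(p → ◇p) is T. ✗
Satisfying worlds: ∅.
So ¬□◇(p → ◇p) fails at the other 4 worlds.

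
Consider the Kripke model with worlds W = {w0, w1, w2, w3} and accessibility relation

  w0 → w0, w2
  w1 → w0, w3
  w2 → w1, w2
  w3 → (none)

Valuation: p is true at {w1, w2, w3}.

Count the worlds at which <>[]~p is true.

1

w0: successors {w0, w2}; []~p there: w0:F, w2:F. ✗
w1: successors {w0, w3}; []~p there: w0:F, w3:T. ✓
w2: successors {w1, w2}; []~p there: w1:F, w2:F. ✗
w3: no successors, so <>[]~p fails. ✗
Satisfying worlds: {w1}.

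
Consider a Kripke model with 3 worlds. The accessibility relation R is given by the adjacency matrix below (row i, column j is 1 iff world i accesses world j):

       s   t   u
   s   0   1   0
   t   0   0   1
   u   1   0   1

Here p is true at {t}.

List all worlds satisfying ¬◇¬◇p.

∅

s: ◇¬◇p is T. ✗
t: ◇¬◇p is T. ✗
u: ◇¬◇p is T. ✗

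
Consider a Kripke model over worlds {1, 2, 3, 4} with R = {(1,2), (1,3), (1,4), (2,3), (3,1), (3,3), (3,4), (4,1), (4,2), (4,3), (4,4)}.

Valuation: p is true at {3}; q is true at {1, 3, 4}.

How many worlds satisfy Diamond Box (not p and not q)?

0

1: successors {2, 3, 4}; Box (not p and not q) there: 2:F, 3:F, 4:F. ✗
2: successors {3}; Box (not p and not q) there: 3:F. ✗
3: successors {1, 3, 4}; Box (not p and not q) there: 1:F, 3:F, 4:F. ✗
4: successors {1, 2, 3, 4}; Box (not p and not q) there: 1:F, 2:F, 3:F, 4:F. ✗
Satisfying worlds: ∅.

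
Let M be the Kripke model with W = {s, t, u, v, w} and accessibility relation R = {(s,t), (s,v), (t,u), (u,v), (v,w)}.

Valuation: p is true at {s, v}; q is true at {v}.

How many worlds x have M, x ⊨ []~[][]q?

s: successors {t, v}; ~[][]q there: t:F, v:F. ✗
t: successors {u}; ~[][]q there: u:T. ✓
u: successors {v}; ~[][]q there: v:F. ✗
v: successors {w}; ~[][]q there: w:F. ✗
w: no successors, so []~[][]q holds vacuously. ✓
Satisfying worlds: {t, w}.

2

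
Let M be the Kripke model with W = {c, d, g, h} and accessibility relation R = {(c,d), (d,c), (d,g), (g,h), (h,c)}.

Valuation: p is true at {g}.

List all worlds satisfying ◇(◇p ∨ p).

{c, d}

c: successors {d}; ◇p ∨ p there: d:T. ✓
d: successors {c, g}; ◇p ∨ p there: c:F, g:T. ✓
g: successors {h}; ◇p ∨ p there: h:F. ✗
h: successors {c}; ◇p ∨ p there: c:F. ✗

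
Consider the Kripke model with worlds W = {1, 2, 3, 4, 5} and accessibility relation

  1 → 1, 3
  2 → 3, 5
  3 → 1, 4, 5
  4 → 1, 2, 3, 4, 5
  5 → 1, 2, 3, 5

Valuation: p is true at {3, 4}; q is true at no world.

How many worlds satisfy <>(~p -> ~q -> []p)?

5

1: successors {1, 3}; ~p -> ~q -> []p there: 1:F, 3:T. ✓
2: successors {3, 5}; ~p -> ~q -> []p there: 3:T, 5:F. ✓
3: successors {1, 4, 5}; ~p -> ~q -> []p there: 1:F, 4:T, 5:F. ✓
4: successors {1, 2, 3, 4, 5}; ~p -> ~q -> []p there: 1:F, 2:F, 3:T, 4:T, 5:F. ✓
5: successors {1, 2, 3, 5}; ~p -> ~q -> []p there: 1:F, 2:F, 3:T, 5:F. ✓
Satisfying worlds: {1, 2, 3, 4, 5}.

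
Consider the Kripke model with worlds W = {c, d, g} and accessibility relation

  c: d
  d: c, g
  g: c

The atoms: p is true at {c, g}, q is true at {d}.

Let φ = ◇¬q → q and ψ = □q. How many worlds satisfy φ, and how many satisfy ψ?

For ◇¬q → q:
c: ◇¬q is F, q is F. ✓
d: ◇¬q is T, q is T. ✓
g: ◇¬q is T, q is F. ✗
— 2 worlds.
For □q:
c: successors {d}; q there: d:T. ✓
d: successors {c, g}; q there: c:F, g:F. ✗
g: successors {c}; q there: c:F. ✗
— 1 world.

2 and 1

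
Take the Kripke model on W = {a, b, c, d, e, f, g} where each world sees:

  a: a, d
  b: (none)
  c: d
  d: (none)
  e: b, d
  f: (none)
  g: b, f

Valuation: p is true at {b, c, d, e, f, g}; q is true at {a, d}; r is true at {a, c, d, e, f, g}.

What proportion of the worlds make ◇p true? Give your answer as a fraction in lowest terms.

4/7

a: successors {a, d}; p there: a:F, d:T. ✓
b: no successors, so ◇p fails. ✗
c: successors {d}; p there: d:T. ✓
d: no successors, so ◇p fails. ✗
e: successors {b, d}; p there: b:T, d:T. ✓
f: no successors, so ◇p fails. ✗
g: successors {b, f}; p there: b:T, f:T. ✓
That's 4 of 7 worlds, so 4/7.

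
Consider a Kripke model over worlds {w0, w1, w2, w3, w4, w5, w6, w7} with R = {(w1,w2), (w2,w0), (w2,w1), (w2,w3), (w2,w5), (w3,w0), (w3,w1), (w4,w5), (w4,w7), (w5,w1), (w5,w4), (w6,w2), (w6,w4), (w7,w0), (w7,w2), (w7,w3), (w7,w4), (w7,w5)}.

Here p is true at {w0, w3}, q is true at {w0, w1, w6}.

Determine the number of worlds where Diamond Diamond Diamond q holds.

7

w0: no successors, so Diamond Diamond Diamond q fails. ✗
w1: successors {w2}; Diamond Diamond q there: w2:T. ✓
w2: successors {w0, w1, w3, w5}; Diamond Diamond q there: w0:F, w1:T, w3:F, w5:F. ✓
w3: successors {w0, w1}; Diamond Diamond q there: w0:F, w1:T. ✓
w4: successors {w5, w7}; Diamond Diamond q there: w5:F, w7:T. ✓
w5: successors {w1, w4}; Diamond Diamond q there: w1:T, w4:T. ✓
w6: successors {w2, w4}; Diamond Diamond q there: w2:T, w4:T. ✓
w7: successors {w0, w2, w3, w4, w5}; Diamond Diamond q there: w0:F, w2:T, w3:F, w4:T, w5:F. ✓
Satisfying worlds: {w1, w2, w3, w4, w5, w6, w7}.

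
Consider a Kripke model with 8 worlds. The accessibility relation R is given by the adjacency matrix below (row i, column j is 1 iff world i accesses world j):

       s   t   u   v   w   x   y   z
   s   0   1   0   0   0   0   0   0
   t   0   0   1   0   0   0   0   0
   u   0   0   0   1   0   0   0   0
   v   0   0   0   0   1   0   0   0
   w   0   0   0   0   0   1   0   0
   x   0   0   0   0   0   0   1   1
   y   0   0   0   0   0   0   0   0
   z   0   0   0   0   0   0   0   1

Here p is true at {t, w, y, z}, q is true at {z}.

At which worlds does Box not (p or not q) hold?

s: successors {t}; not (p or not q) there: t:F. ✗
t: successors {u}; not (p or not q) there: u:F. ✗
u: successors {v}; not (p or not q) there: v:F. ✗
v: successors {w}; not (p or not q) there: w:F. ✗
w: successors {x}; not (p or not q) there: x:F. ✗
x: successors {y, z}; not (p or not q) there: y:F, z:F. ✗
y: no successors, so Box not (p or not q) holds vacuously. ✓
z: successors {z}; not (p or not q) there: z:F. ✗

{y}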